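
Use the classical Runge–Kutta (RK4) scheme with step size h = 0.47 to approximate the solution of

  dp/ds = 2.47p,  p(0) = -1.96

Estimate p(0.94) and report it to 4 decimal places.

-19.7105

RK4: k1 = f(s_n, p_n); k2 = f(s_n + h/2, p_n + (h/2)·k1); k3 = f(s_n + h/2, p_n + (h/2)·k2); k4 = f(s_n + h, p_n + h·k3); p_{n+1} = p_n + (h/6)·(k1 + 2k2 + 2k3 + k4).
s=0.000000, p=-1.960000:
  k1 = f(0.000000, -1.960000) = -4.841200
  k2 = f(0.235000, -3.097682) = -7.651275
  k3 = f(0.235000, -3.758050) = -9.282382
  k4 = f(0.470000, -6.322720) = -15.617118
  p ← -1.960000 + (0.47/6)·(k1 + 2k2 + 2k3 + k4) = -6.215508
s=0.470000, p=-6.215508:
  k1 = f(0.470000, -6.215508) = -15.352304
  k2 = f(0.705000, -9.823299) = -24.263549
  k3 = f(0.705000, -11.917442) = -29.436081
  k4 = f(0.940000, -20.050466) = -49.524651
  p ← -6.215508 + (0.47/6)·(k1 + 2k2 + 2k3 + k4) = -19.710478
p(0.94) ≈ -19.7105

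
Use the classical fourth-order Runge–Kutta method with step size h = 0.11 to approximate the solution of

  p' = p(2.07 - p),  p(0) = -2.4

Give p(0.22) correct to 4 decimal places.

RK4: k1 = f(t_n, p_n); k2 = f(t_n + h/2, p_n + (h/2)·k1); k3 = f(t_n + h/2, p_n + (h/2)·k2); k4 = f(t_n + h, p_n + h·k3); p_{n+1} = p_n + (h/6)·(k1 + 2k2 + 2k3 + k4).
t=0.000000, p=-2.400000:
  k1 = f(0.000000, -2.400000) = -10.728000
  k2 = f(0.055000, -2.990040) = -15.129722
  k3 = f(0.055000, -3.232135) = -17.137214
  k4 = f(0.110000, -4.285093) = -27.232170
  p ← -2.400000 + (0.11/6)·(k1 + 2k2 + 2k3 + k4) = -4.279057
t=0.110000, p=-4.279057:
  k1 = f(0.110000, -4.279057) = -27.167981
  k2 = f(0.165000, -5.773296) = -45.281675
  k3 = f(0.165000, -6.769550) = -59.839768
  k4 = f(0.220000, -10.861432) = -140.453868
  p ← -4.279057 + (0.11/6)·(k1 + 2k2 + 2k3 + k4) = -11.206578
p(0.22) ≈ -11.2066

-11.2066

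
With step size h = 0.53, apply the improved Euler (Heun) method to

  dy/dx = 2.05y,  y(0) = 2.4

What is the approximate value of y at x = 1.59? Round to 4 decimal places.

Heun: k1 = f(x_n, y_n); k2 = f(x_n + h, y_n + h·k1); y_{n+1} = y_n + (h/2)·(k1 + k2).
x=0.000000, y=2.400000:
  k1 = f(0.000000, 2.400000) = 4.920000
  k2 = f(0.530000, 5.007600) = 10.265580
  y ← 2.400000 + (0.53/2)·(4.920000 + 10.265580) = 6.424179
x=0.530000, y=6.424179:
  k1 = f(0.530000, 6.424179) = 13.169566
  k2 = f(1.060000, 13.404049) = 27.478300
  y ← 6.424179 + (0.53/2)·(13.169566 + 27.478300) = 17.195863
x=1.060000, y=17.195863:
  k1 = f(1.060000, 17.195863) = 35.251520
  k2 = f(1.590000, 35.879169) = 73.552296
  y ← 17.195863 + (0.53/2)·(35.251520 + 73.552296) = 46.028875
y(1.59) ≈ 46.0289

46.0289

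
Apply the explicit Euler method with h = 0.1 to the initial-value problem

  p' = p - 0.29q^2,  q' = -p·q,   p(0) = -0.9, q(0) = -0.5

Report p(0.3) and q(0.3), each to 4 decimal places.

Euler on (p,q): p_{n+1} = p_n + h·p', q_{n+1} = q_n + h·q'.
0.000000: (-0.900000, -0.500000); f=(-0.972500, -0.450000) → (-0.997250, -0.545000)
0.100000: (-0.997250, -0.545000); f=(-1.083387, -0.543501) → (-1.105589, -0.599350)
0.200000: (-1.105589, -0.599350); f=(-1.209763, -0.662635) → (-1.226565, -0.665614)
(p(0.3), q(0.3)) ≈ (-1.2266, -0.6656)

-1.2266, -0.6656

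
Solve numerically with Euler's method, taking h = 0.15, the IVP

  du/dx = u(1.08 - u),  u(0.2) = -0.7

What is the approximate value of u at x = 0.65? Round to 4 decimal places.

-1.5325

Euler: u_{n+1} = u_n + h·f(x_n, u_n).
x=0.200000, u=-0.700000: f=-1.246000 → u ← -0.700000 + 0.15·(-1.246000) = -0.886900
x=0.350000, u=-0.886900: f=-1.744444 → u ← -0.886900 + 0.15·(-1.744444) = -1.148567
x=0.500000, u=-1.148567: f=-2.559657 → u ← -1.148567 + 0.15·(-2.559657) = -1.532515
u(0.65) ≈ -1.5325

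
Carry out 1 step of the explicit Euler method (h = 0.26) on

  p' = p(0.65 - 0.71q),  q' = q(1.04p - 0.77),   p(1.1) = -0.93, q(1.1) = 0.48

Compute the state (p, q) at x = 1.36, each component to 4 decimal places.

Euler on (p,q): p_{n+1} = p_n + h·p', q_{n+1} = q_n + h·q'.
1.100000: (-0.930000, 0.480000); f=(-0.287556, -0.833856) → (-1.004765, 0.263197)
(p(1.36), q(1.36)) ≈ (-1.0048, 0.2632)

-1.0048, 0.2632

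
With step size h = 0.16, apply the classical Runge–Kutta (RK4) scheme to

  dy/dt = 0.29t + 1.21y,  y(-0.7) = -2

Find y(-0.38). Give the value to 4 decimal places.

-3.0081

RK4: k1 = f(t_n, y_n); k2 = f(t_n + h/2, y_n + (h/2)·k1); k3 = f(t_n + h/2, y_n + (h/2)·k2); k4 = f(t_n + h, y_n + h·k3); y_{n+1} = y_n + (h/6)·(k1 + 2k2 + 2k3 + k4).
t=-0.700000, y=-2.000000:
  k1 = f(-0.700000, -2.000000) = -2.623000
  k2 = f(-0.620000, -2.209840) = -2.853706
  k3 = f(-0.620000, -2.228297) = -2.876039
  k4 = f(-0.540000, -2.460166) = -3.133401
  y ← -2.000000 + (0.16/6)·(k1 + 2k2 + 2k3 + k4) = -2.459090
t=-0.540000, y=-2.459090:
  k1 = f(-0.540000, -2.459090) = -3.132099
  k2 = f(-0.460000, -2.709658) = -3.412087
  k3 = f(-0.460000, -2.732057) = -3.439189
  k4 = f(-0.380000, -3.009361) = -3.751527
  y ← -2.459090 + (0.16/6)·(k1 + 2k2 + 2k3 + k4) = -3.008055
y(-0.38) ≈ -3.0081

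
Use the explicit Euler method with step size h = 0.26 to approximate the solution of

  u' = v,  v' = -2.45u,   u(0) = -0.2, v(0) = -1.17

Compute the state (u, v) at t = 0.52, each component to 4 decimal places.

-0.7753, -0.7214

Euler on (u,v): u_{n+1} = u_n + h·u', v_{n+1} = v_n + h·v'.
0.000000: (-0.200000, -1.170000); f=(-1.170000, 0.490000) → (-0.504200, -1.042600)
0.260000: (-0.504200, -1.042600); f=(-1.042600, 1.235290) → (-0.775276, -0.721425)
(u(0.52), v(0.52)) ≈ (-0.7753, -0.7214)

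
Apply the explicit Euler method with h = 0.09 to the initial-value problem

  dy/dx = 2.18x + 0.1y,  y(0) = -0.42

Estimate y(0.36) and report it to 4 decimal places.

Euler: y_{n+1} = y_n + h·f(x_n, y_n).
x=0.000000, y=-0.420000: f=-0.042000 → y ← -0.420000 + 0.09·(-0.042000) = -0.423780
x=0.090000, y=-0.423780: f=0.153822 → y ← -0.423780 + 0.09·0.153822 = -0.409936
x=0.180000, y=-0.409936: f=0.351406 → y ← -0.409936 + 0.09·0.351406 = -0.378309
x=0.270000, y=-0.378309: f=0.550769 → y ← -0.378309 + 0.09·0.550769 = -0.328740
y(0.36) ≈ -0.3287

-0.3287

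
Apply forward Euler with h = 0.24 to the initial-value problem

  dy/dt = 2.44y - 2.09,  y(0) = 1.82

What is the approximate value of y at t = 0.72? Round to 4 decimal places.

4.6972

Euler: y_{n+1} = y_n + h·f(t_n, y_n).
t=0.000000, y=1.820000: f=2.350800 → y ← 1.820000 + 0.24·2.350800 = 2.384192
t=0.240000, y=2.384192: f=3.727428 → y ← 2.384192 + 0.24·3.727428 = 3.278775
t=0.480000, y=3.278775: f=5.910211 → y ← 3.278775 + 0.24·5.910211 = 4.697225
y(0.72) ≈ 4.6972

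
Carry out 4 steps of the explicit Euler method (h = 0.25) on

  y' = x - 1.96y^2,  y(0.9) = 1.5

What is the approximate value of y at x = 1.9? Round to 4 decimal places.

Euler: y_{n+1} = y_n + h·f(x_n, y_n).
x=0.900000, y=1.500000: f=-3.510000 → y ← 1.500000 + 0.25·(-3.510000) = 0.622500
x=1.150000, y=0.622500: f=0.390488 → y ← 0.622500 + 0.25·0.390488 = 0.720122
x=1.400000, y=0.720122: f=0.383592 → y ← 0.720122 + 0.25·0.383592 = 0.816020
x=1.650000, y=0.816020: f=0.344859 → y ← 0.816020 + 0.25·0.344859 = 0.902235
y(1.9) ≈ 0.9022

0.9022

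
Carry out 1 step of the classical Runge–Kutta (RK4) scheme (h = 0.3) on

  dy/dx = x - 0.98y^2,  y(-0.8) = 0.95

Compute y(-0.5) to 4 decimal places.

RK4: k1 = f(x_n, y_n); k2 = f(x_n + h/2, y_n + (h/2)·k1); k3 = f(x_n + h/2, y_n + (h/2)·k2); k4 = f(x_n + h, y_n + h·k3); y_{n+1} = y_n + (h/6)·(k1 + 2k2 + 2k3 + k4).
x=-0.800000, y=0.950000:
  k1 = f(-0.800000, 0.950000) = -1.684450
  k2 = f(-0.650000, 0.697332) = -1.126547
  k3 = f(-0.650000, 0.781018) = -1.247789
  k4 = f(-0.500000, 0.575663) = -0.824760
  y ← 0.950000 + (0.3/6)·(k1 + 2k2 + 2k3 + k4) = 0.587106
y(-0.5) ≈ 0.5871

0.5871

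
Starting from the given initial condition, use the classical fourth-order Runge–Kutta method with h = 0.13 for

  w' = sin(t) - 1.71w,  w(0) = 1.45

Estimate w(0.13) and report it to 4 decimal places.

1.1688

RK4: k1 = f(t_n, w_n); k2 = f(t_n + h/2, w_n + (h/2)·k1); k3 = f(t_n + h/2, w_n + (h/2)·k2); k4 = f(t_n + h, w_n + h·k3); w_{n+1} = w_n + (h/6)·(k1 + 2k2 + 2k3 + k4).
t=0.000000, w=1.450000:
  k1 = f(0.000000, 1.450000) = -2.479500
  k2 = f(0.065000, 1.288833) = -2.138949
  k3 = f(0.065000, 1.310968) = -2.176802
  k4 = f(0.130000, 1.167016) = -1.865963
  w ← 1.450000 + (0.13/6)·(k1 + 2k2 + 2k3 + k4) = 1.168832
w(0.13) ≈ 1.1688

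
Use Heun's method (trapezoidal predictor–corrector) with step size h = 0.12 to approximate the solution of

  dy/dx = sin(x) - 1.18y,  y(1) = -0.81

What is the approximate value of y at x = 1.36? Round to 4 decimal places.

-0.2602

Heun: k1 = f(x_n, y_n); k2 = f(x_n + h, y_n + h·k1); y_{n+1} = y_n + (h/2)·(k1 + k2).
x=1.000000, y=-0.810000:
  k1 = f(1.000000, -0.810000) = 1.797271
  k2 = f(1.120000, -0.594327) = 1.601407
  y ← -0.810000 + (0.12/2)·(1.797271 + 1.601407) = -0.606079
x=1.120000, y=-0.606079:
  k1 = f(1.120000, -0.606079) = 1.615274
  k2 = f(1.240000, -0.412246) = 1.432235
  y ← -0.606079 + (0.12/2)·(1.615274 + 1.432235) = -0.423229
x=1.240000, y=-0.423229:
  k1 = f(1.240000, -0.423229) = 1.445194
  k2 = f(1.360000, -0.249806) = 1.272635
  y ← -0.423229 + (0.12/2)·(1.445194 + 1.272635) = -0.260159
y(1.36) ≈ -0.2602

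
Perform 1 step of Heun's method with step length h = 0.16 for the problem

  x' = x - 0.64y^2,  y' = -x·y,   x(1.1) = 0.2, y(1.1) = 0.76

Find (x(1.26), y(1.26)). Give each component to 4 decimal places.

0.1725, 0.7377

Heun on (x,y): k1 = f(t_n, state_n); k2 = f(t_n + h, state_n + h·k1); state_{n+1} = state_n + (h/2)·(k1 + k2).
1.100000: (0.200000, 0.760000)
  k1 = (-0.169664, -0.152000)
  predictor → (0.172854, 0.735680)
  k2 = (-0.173530, -0.127165)
  → (0.172544, 0.737667)
(x(1.26), y(1.26)) ≈ (0.1725, 0.7377)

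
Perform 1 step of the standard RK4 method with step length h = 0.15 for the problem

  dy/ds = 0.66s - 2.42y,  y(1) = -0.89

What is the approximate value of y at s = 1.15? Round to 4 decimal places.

RK4: k1 = f(s_n, y_n); k2 = f(s_n + h/2, y_n + (h/2)·k1); k3 = f(s_n + h/2, y_n + (h/2)·k2); k4 = f(s_n + h, y_n + h·k3); y_{n+1} = y_n + (h/6)·(k1 + 2k2 + 2k3 + k4).
s=1.000000, y=-0.890000:
  k1 = f(1.000000, -0.890000) = 2.813800
  k2 = f(1.075000, -0.678965) = 2.352595
  k3 = f(1.075000, -0.713555) = 2.436304
  k4 = f(1.150000, -0.524554) = 2.028422
  y ← -0.890000 + (0.15/6)·(k1 + 2k2 + 2k3 + k4) = -0.529499
y(1.15) ≈ -0.5295

-0.5295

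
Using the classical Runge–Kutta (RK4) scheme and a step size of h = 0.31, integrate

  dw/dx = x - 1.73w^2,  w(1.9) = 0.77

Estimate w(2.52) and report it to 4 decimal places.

1.1170

RK4: k1 = f(x_n, w_n); k2 = f(x_n + h/2, w_n + (h/2)·k1); k3 = f(x_n + h/2, w_n + (h/2)·k2); k4 = f(x_n + h, w_n + h·k3); w_{n+1} = w_n + (h/6)·(k1 + 2k2 + 2k3 + k4).
x=1.900000, w=0.770000:
  k1 = f(1.900000, 0.770000) = 0.874283
  k2 = f(2.055000, 0.905514) = 0.636477
  k3 = f(2.055000, 0.868654) = 0.749612
  k4 = f(2.210000, 1.002380) = 0.471757
  w ← 0.770000 + (0.31/6)·(k1 + 2k2 + 2k3 + k4) = 0.982775
x=2.210000, w=0.982775:
  k1 = f(2.210000, 0.982775) = 0.539087
  k2 = f(2.365000, 1.066333) = 0.397876
  k3 = f(2.365000, 1.044445) = 0.477802
  k4 = f(2.520000, 1.130893) = 0.307470
  w ← 0.982775 + (0.31/6)·(k1 + 2k2 + 2k3 + k4) = 1.117000
w(2.52) ≈ 1.1170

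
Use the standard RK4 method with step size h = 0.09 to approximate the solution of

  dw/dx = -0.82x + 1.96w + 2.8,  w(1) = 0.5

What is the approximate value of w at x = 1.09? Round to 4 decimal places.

RK4: k1 = f(x_n, w_n); k2 = f(x_n + h/2, w_n + (h/2)·k1); k3 = f(x_n + h/2, w_n + (h/2)·k2); k4 = f(x_n + h, w_n + h·k3); w_{n+1} = w_n + (h/6)·(k1 + 2k2 + 2k3 + k4).
x=1.000000, w=0.500000:
  k1 = f(1.000000, 0.500000) = 2.960000
  k2 = f(1.045000, 0.633200) = 3.184172
  k3 = f(1.045000, 0.643288) = 3.203944
  k4 = f(1.090000, 0.788355) = 3.451376
  w ← 0.500000 + (0.09/6)·(k1 + 2k2 + 2k3 + k4) = 0.787814
w(1.09) ≈ 0.7878

0.7878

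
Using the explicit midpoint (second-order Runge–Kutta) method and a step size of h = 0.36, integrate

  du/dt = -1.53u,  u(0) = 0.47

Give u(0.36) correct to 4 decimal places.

0.2824

Midpoint: k1 = f(t_n, u_n); k2 = f(t_n + h/2, u_n + (h/2)·k1); u_{n+1} = u_n + h·k2.
t=0.000000, u=0.470000:
  k1 = f(0.000000, 0.470000) = -0.719100
  k2 = f(0.180000, 0.340562) = -0.521060
  u ← 0.470000 + 0.36·(-0.521060) = 0.282418
u(0.36) ≈ 0.2824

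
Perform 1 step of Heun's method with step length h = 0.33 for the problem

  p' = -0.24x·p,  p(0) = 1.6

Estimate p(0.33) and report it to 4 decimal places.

1.5791

Heun: k1 = f(x_n, p_n); k2 = f(x_n + h, p_n + h·k1); p_{n+1} = p_n + (h/2)·(k1 + k2).
x=0.000000, p=1.600000:
  k1 = f(0.000000, 1.600000) = 0.000000
  k2 = f(0.330000, 1.600000) = -0.126720
  p ← 1.600000 + (0.33/2)·(0.000000 + (-0.126720)) = 1.579091
p(0.33) ≈ 1.5791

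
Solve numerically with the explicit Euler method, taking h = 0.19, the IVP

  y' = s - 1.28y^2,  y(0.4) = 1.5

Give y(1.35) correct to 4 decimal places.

0.8969

Euler: y_{n+1} = y_n + h·f(s_n, y_n).
s=0.400000, y=1.500000: f=-2.480000 → y ← 1.500000 + 0.19·(-2.480000) = 1.028800
s=0.590000, y=1.028800: f=-0.764790 → y ← 1.028800 + 0.19·(-0.764790) = 0.883490
s=0.780000, y=0.883490: f=-0.219110 → y ← 0.883490 + 0.19·(-0.219110) = 0.841859
s=0.970000, y=0.841859: f=0.062830 → y ← 0.841859 + 0.19·0.062830 = 0.853797
s=1.160000, y=0.853797: f=0.226920 → y ← 0.853797 + 0.19·0.226920 = 0.896912
y(1.35) ≈ 0.8969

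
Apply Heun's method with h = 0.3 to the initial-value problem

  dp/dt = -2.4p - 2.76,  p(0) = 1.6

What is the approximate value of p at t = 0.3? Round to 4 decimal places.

Heun: k1 = f(t_n, p_n); k2 = f(t_n + h, p_n + h·k1); p_{n+1} = p_n + (h/2)·(k1 + k2).
t=0.000000, p=1.600000:
  k1 = f(0.000000, 1.600000) = -6.600000
  k2 = f(0.300000, -0.380000) = -1.848000
  p ← 1.600000 + (0.3/2)·(-6.600000 + (-1.848000)) = 0.332800
p(0.3) ≈ 0.3328

0.3328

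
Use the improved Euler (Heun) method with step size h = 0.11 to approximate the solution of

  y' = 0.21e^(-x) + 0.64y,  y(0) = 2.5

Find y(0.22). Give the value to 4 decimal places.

2.9224

Heun: k1 = f(x_n, y_n); k2 = f(x_n + h, y_n + h·k1); y_{n+1} = y_n + (h/2)·(k1 + k2).
x=0.000000, y=2.500000:
  k1 = f(0.000000, 2.500000) = 1.810000
  k2 = f(0.110000, 2.699100) = 1.915549
  y ← 2.500000 + (0.11/2)·(1.810000 + 1.915549) = 2.704905
x=0.110000, y=2.704905:
  k1 = f(0.110000, 2.704905) = 1.919264
  k2 = f(0.220000, 2.916024) = 2.034784
  y ← 2.704905 + (0.11/2)·(1.919264 + 2.034784) = 2.922378
y(0.22) ≈ 2.9224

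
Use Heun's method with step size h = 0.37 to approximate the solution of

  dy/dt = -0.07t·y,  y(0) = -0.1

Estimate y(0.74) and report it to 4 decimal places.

Heun: k1 = f(t_n, y_n); k2 = f(t_n + h, y_n + h·k1); y_{n+1} = y_n + (h/2)·(k1 + k2).
t=0.000000, y=-0.100000:
  k1 = f(0.000000, -0.100000) = 0.000000
  k2 = f(0.370000, -0.100000) = 0.002590
  y ← -0.100000 + (0.37/2)·(0.000000 + 0.002590) = -0.099521
t=0.370000, y=-0.099521:
  k1 = f(0.370000, -0.099521) = 0.002578
  k2 = f(0.740000, -0.098567) = 0.005106
  y ← -0.099521 + (0.37/2)·(0.002578 + 0.005106) = -0.098099
y(0.74) ≈ -0.0981

-0.0981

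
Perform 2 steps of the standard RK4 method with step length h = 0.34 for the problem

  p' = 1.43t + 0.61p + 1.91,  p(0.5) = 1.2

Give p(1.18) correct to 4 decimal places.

RK4: k1 = f(t_n, p_n); k2 = f(t_n + h/2, p_n + (h/2)·k1); k3 = f(t_n + h/2, p_n + (h/2)·k2); k4 = f(t_n + h, p_n + h·k3); p_{n+1} = p_n + (h/6)·(k1 + 2k2 + 2k3 + k4).
t=0.500000, p=1.200000:
  k1 = f(0.500000, 1.200000) = 3.357000
  k2 = f(0.670000, 1.770690) = 3.948221
  k3 = f(0.670000, 1.871198) = 4.009531
  k4 = f(0.840000, 2.563240) = 4.674777
  p ← 1.200000 + (0.34/6)·(k1 + 2k2 + 2k3 + k4) = 2.557013
t=0.840000, p=2.557013:
  k1 = f(0.840000, 2.557013) = 4.670978
  k2 = f(1.010000, 3.351079) = 5.398458
  k3 = f(1.010000, 3.474750) = 5.473898
  k4 = f(1.180000, 4.418138) = 6.292464
  p ← 2.557013 + (0.34/6)·(k1 + 2k2 + 2k3 + k4) = 4.410475
p(1.18) ≈ 4.4105

4.4105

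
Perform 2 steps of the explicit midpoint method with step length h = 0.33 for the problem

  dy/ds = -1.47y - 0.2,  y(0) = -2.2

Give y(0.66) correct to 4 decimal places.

Midpoint: k1 = f(s_n, y_n); k2 = f(s_n + h/2, y_n + (h/2)·k1); y_{n+1} = y_n + h·k2.
s=0.000000, y=-2.200000:
  k1 = f(0.000000, -2.200000) = 3.034000
  k2 = f(0.165000, -1.699390) = 2.298103
  y ← -2.200000 + 0.33·2.298103 = -1.441626
s=0.330000, y=-1.441626:
  k1 = f(0.330000, -1.441626) = 1.919190
  k2 = f(0.495000, -1.124960) = 1.453691
  y ← -1.441626 + 0.33·1.453691 = -0.961908
y(0.66) ≈ -0.9619

-0.9619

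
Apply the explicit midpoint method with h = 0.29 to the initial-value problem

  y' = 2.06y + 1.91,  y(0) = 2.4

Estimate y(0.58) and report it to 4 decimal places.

Midpoint: k1 = f(x_n, y_n); k2 = f(x_n + h/2, y_n + (h/2)·k1); y_{n+1} = y_n + h·k2.
x=0.000000, y=2.400000:
  k1 = f(0.000000, 2.400000) = 6.854000
  k2 = f(0.145000, 3.393830) = 8.901290
  y ← 2.400000 + 0.29·8.901290 = 4.981374
x=0.290000, y=4.981374:
  k1 = f(0.290000, 4.981374) = 12.171631
  k2 = f(0.435000, 6.746260) = 15.807297
  y ← 4.981374 + 0.29·15.807297 = 9.565490
y(0.58) ≈ 9.5655

9.5655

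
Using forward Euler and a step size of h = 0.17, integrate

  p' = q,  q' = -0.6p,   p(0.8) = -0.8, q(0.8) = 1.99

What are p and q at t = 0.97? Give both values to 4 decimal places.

Euler on (p,q): p_{n+1} = p_n + h·p', q_{n+1} = q_n + h·q'.
0.800000: (-0.800000, 1.990000); f=(1.990000, 0.480000) → (-0.461700, 2.071600)
(p(0.97), q(0.97)) ≈ (-0.4617, 2.0716)

-0.4617, 2.0716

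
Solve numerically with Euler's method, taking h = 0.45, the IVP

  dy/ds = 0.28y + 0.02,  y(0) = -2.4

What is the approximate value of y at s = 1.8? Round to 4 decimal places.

-3.8146

Euler: y_{n+1} = y_n + h·f(s_n, y_n).
s=0.000000, y=-2.400000: f=-0.652000 → y ← -2.400000 + 0.45·(-0.652000) = -2.693400
s=0.450000, y=-2.693400: f=-0.734152 → y ← -2.693400 + 0.45·(-0.734152) = -3.023768
s=0.900000, y=-3.023768: f=-0.826655 → y ← -3.023768 + 0.45·(-0.826655) = -3.395763
s=1.350000, y=-3.395763: f=-0.930814 → y ← -3.395763 + 0.45·(-0.930814) = -3.814629
y(1.8) ≈ -3.8146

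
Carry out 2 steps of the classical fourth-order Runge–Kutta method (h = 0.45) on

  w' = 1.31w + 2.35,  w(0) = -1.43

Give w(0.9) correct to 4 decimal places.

RK4: k1 = f(s_n, w_n); k2 = f(s_n + h/2, w_n + (h/2)·k1); k3 = f(s_n + h/2, w_n + (h/2)·k2); k4 = f(s_n + h, w_n + h·k3); w_{n+1} = w_n + (h/6)·(k1 + 2k2 + 2k3 + k4).
s=0.000000, w=-1.430000:
  k1 = f(0.000000, -1.430000) = 0.476700
  k2 = f(0.225000, -1.322742) = 0.617207
  k3 = f(0.225000, -1.291128) = 0.658622
  k4 = f(0.450000, -1.133620) = 0.864958
  w ← -1.430000 + (0.45/6)·(k1 + 2k2 + 2k3 + k4) = -1.138001
s=0.450000, w=-1.138001:
  k1 = f(0.450000, -1.138001) = 0.859218
  k2 = f(0.675000, -0.944677) = 1.112473
  k3 = f(0.675000, -0.887695) = 1.187120
  k4 = f(0.900000, -0.603797) = 1.559025
  w ← -1.138001 + (0.45/6)·(k1 + 2k2 + 2k3 + k4) = -0.611694
w(0.9) ≈ -0.6117

-0.6117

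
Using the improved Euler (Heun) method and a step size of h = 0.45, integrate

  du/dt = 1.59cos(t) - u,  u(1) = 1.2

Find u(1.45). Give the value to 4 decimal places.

Heun: k1 = f(t_n, u_n); k2 = f(t_n + h, u_n + h·k1); u_{n+1} = u_n + (h/2)·(k1 + k2).
t=1.000000, u=1.200000:
  k1 = f(1.000000, 1.200000) = -0.340919
  k2 = f(1.450000, 1.046586) = -0.854987
  u ← 1.200000 + (0.45/2)·(-0.340919 + (-0.854987)) = 0.930921
u(1.45) ≈ 0.9309

0.9309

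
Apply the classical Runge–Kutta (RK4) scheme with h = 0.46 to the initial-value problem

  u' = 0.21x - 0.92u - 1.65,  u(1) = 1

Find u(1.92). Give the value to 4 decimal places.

RK4: k1 = f(x_n, u_n); k2 = f(x_n + h/2, u_n + (h/2)·k1); k3 = f(x_n + h/2, u_n + (h/2)·k2); k4 = f(x_n + h, u_n + h·k3); u_{n+1} = u_n + (h/6)·(k1 + 2k2 + 2k3 + k4).
x=1.000000, u=1.000000:
  k1 = f(1.000000, 1.000000) = -2.360000
  k2 = f(1.230000, 0.457200) = -1.812324
  k3 = f(1.230000, 0.583165) = -1.928212
  k4 = f(1.460000, 0.113022) = -1.447381
  u ← 1.000000 + (0.46/6)·(k1 + 2k2 + 2k3 + k4) = 0.134552
x=1.460000, u=0.134552:
  k1 = f(1.460000, 0.134552) = -1.467188
  k2 = f(1.690000, -0.202901) = -1.108431
  k3 = f(1.690000, -0.120387) = -1.184344
  k4 = f(1.920000, -0.410246) = -0.869373
  u ← 0.134552 + (0.46/6)·(k1 + 2k2 + 2k3 + k4) = -0.396143
u(1.92) ≈ -0.3961

-0.3961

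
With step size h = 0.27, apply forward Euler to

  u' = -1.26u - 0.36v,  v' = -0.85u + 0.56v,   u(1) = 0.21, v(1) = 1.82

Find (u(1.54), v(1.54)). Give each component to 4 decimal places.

-0.2243, 2.3653

Euler on (u,v): u_{n+1} = u_n + h·u', v_{n+1} = v_n + h·v'.
1.000000: (0.210000, 1.820000); f=(-0.919800, 0.840700) → (-0.038346, 2.046989)
1.270000: (-0.038346, 2.046989); f=(-0.688600, 1.178908) → (-0.224268, 2.365294)
(u(1.54), v(1.54)) ≈ (-0.2243, 2.3653)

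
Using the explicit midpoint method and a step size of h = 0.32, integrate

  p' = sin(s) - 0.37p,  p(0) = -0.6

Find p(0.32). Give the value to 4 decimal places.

Midpoint: k1 = f(s_n, p_n); k2 = f(s_n + h/2, p_n + (h/2)·k1); p_{n+1} = p_n + h·k2.
s=0.000000, p=-0.600000:
  k1 = f(0.000000, -0.600000) = 0.222000
  k2 = f(0.160000, -0.564480) = 0.368176
  p ← -0.600000 + 0.32·0.368176 = -0.482184
p(0.32) ≈ -0.4822

-0.4822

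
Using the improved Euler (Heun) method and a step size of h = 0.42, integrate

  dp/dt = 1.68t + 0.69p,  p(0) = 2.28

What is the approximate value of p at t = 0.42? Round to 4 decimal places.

3.1847

Heun: k1 = f(t_n, p_n); k2 = f(t_n + h, p_n + h·k1); p_{n+1} = p_n + (h/2)·(k1 + k2).
t=0.000000, p=2.280000:
  k1 = f(0.000000, 2.280000) = 1.573200
  k2 = f(0.420000, 2.940744) = 2.734713
  p ← 2.280000 + (0.42/2)·(1.573200 + 2.734713) = 3.184662
p(0.42) ≈ 3.1847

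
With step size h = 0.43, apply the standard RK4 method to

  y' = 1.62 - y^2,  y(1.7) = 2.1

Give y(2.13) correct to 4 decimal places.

RK4: k1 = f(x_n, y_n); k2 = f(x_n + h/2, y_n + (h/2)·k1); k3 = f(x_n + h/2, y_n + (h/2)·k2); k4 = f(x_n + h, y_n + h·k3); y_{n+1} = y_n + (h/6)·(k1 + 2k2 + 2k3 + k4).
x=1.700000, y=2.100000:
  k1 = f(1.700000, 2.100000) = -2.790000
  k2 = f(1.915000, 1.500150) = -0.630450
  k3 = f(1.915000, 1.964453) = -2.239077
  k4 = f(2.130000, 1.137197) = 0.326783
  y ← 2.100000 + (0.43/6)·(k1 + 2k2 + 2k3 + k4) = 1.512171
y(2.13) ≈ 1.5122

1.5122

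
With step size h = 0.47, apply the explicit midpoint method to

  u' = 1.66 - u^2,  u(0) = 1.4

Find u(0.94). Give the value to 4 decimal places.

1.3211

Midpoint: k1 = f(t_n, u_n); k2 = f(t_n + h/2, u_n + (h/2)·k1); u_{n+1} = u_n + h·k2.
t=0.000000, u=1.400000:
  k1 = f(0.000000, 1.400000) = -0.300000
  k2 = f(0.235000, 1.329500) = -0.107570
  u ← 1.400000 + 0.47·(-0.107570) = 1.349442
t=0.470000, u=1.349442:
  k1 = f(0.470000, 1.349442) = -0.160994
  k2 = f(0.705000, 1.311608) = -0.060317
  u ← 1.349442 + 0.47·(-0.060317) = 1.321093
u(0.94) ≈ 1.3211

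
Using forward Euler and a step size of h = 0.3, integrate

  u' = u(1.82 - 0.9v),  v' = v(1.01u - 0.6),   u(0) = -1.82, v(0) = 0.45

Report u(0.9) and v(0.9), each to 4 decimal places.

Euler on (u,v): u_{n+1} = u_n + h·u', v_{n+1} = v_n + h·v'.
0.000000: (-1.820000, 0.450000); f=(-2.575300, -1.097190) → (-2.592590, 0.120843)
0.300000: (-2.592590, 0.120843); f=(-4.436547, -0.388935) → (-3.923554, 0.004162)
0.600000: (-3.923554, 0.004162); f=(-7.126170, -0.018992) → (-6.061405, -0.001535)
(u(0.9), v(0.9)) ≈ (-6.0614, -0.0015)

-6.0614, -0.0015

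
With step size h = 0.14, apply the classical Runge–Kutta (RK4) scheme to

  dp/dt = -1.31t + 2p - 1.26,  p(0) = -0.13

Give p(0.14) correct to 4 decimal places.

-0.3897

RK4: k1 = f(t_n, p_n); k2 = f(t_n + h/2, p_n + (h/2)·k1); k3 = f(t_n + h/2, p_n + (h/2)·k2); k4 = f(t_n + h, p_n + h·k3); p_{n+1} = p_n + (h/6)·(k1 + 2k2 + 2k3 + k4).
t=0.000000, p=-0.130000:
  k1 = f(0.000000, -0.130000) = -1.520000
  k2 = f(0.070000, -0.236400) = -1.824500
  k3 = f(0.070000, -0.257715) = -1.867130
  k4 = f(0.140000, -0.391398) = -2.226196
  p ← -0.130000 + (0.14/6)·(k1 + 2k2 + 2k3 + k4) = -0.389687
p(0.14) ≈ -0.3897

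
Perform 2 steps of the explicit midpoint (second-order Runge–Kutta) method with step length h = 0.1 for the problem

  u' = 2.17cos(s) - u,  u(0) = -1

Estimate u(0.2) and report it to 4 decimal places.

Midpoint: k1 = f(s_n, u_n); k2 = f(s_n + h/2, u_n + (h/2)·k1); u_{n+1} = u_n + h·k2.
s=0.000000, u=-1.000000:
  k1 = f(0.000000, -1.000000) = 3.170000
  k2 = f(0.050000, -0.841500) = 3.008788
  u ← -1.000000 + 0.1·3.008788 = -0.699121
s=0.100000, u=-0.699121:
  k1 = f(0.100000, -0.699121) = 2.858280
  k2 = f(0.150000, -0.556207) = 2.701840
  u ← -0.699121 + 0.1·2.701840 = -0.428937
u(0.2) ≈ -0.4289

-0.4289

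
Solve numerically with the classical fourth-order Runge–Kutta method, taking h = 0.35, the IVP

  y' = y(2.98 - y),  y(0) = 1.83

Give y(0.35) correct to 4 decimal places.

RK4: k1 = f(x_n, y_n); k2 = f(x_n + h/2, y_n + (h/2)·k1); k3 = f(x_n + h/2, y_n + (h/2)·k2); k4 = f(x_n + h, y_n + h·k3); y_{n+1} = y_n + (h/6)·(k1 + 2k2 + 2k3 + k4).
x=0.000000, y=1.830000:
  k1 = f(0.000000, 1.830000) = 2.104500
  k2 = f(0.175000, 2.198288) = 1.718429
  k3 = f(0.175000, 2.130725) = 1.809571
  k4 = f(0.350000, 2.463350) = 1.272690
  y ← 1.830000 + (0.35/6)·(k1 + 2k2 + 2k3 + k4) = 2.438603
y(0.35) ≈ 2.4386

2.4386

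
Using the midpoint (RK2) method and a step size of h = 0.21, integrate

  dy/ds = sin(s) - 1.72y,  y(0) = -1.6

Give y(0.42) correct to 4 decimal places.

Midpoint: k1 = f(s_n, y_n); k2 = f(s_n + h/2, y_n + (h/2)·k1); y_{n+1} = y_n + h·k2.
s=0.000000, y=-1.600000:
  k1 = f(0.000000, -1.600000) = 2.752000
  k2 = f(0.105000, -1.311040) = 2.359796
  y ← -1.600000 + 0.21·2.359796 = -1.104443
s=0.210000, y=-1.104443:
  k1 = f(0.210000, -1.104443) = 2.108102
  k2 = f(0.315000, -0.883092) = 1.828735
  y ← -1.104443 + 0.21·1.828735 = -0.720408
y(0.42) ≈ -0.7204

-0.7204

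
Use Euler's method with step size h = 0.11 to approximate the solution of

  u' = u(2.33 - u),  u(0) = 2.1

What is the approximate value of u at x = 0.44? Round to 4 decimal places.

Euler: u_{n+1} = u_n + h·f(x_n, u_n).
x=0.000000, u=2.100000: f=0.483000 → u ← 2.100000 + 0.11·0.483000 = 2.153130
x=0.110000, u=2.153130: f=0.380824 → u ← 2.153130 + 0.11·0.380824 = 2.195021
x=0.220000, u=2.195021: f=0.296282 → u ← 2.195021 + 0.11·0.296282 = 2.227612
x=0.330000, u=2.227612: f=0.228081 → u ← 2.227612 + 0.11·0.228081 = 2.252701
u(0.44) ≈ 2.2527

2.2527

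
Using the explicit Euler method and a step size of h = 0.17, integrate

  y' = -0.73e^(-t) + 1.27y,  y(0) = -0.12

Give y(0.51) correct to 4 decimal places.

-0.6148

Euler: y_{n+1} = y_n + h·f(t_n, y_n).
t=0.000000, y=-0.120000: f=-0.882400 → y ← -0.120000 + 0.17·(-0.882400) = -0.270008
t=0.170000, y=-0.270008: f=-0.958785 → y ← -0.270008 + 0.17·(-0.958785) = -0.433002
t=0.340000, y=-0.433002: f=-1.069504 → y ← -0.433002 + 0.17·(-1.069504) = -0.614817
y(0.51) ≈ -0.6148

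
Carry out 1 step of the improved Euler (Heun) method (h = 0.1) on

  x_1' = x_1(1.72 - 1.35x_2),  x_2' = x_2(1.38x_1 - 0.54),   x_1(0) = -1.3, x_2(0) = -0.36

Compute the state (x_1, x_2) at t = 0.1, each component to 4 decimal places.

-1.6094, -0.2803

Heun on (x_1,x_2): k1 = f(t_n, state_n); k2 = f(t_n + h, state_n + h·k1); state_{n+1} = state_n + (h/2)·(k1 + k2).
0.000000: (-1.300000, -0.360000)
  k1 = (-2.867800, 0.840240)
  predictor → (-1.586780, -0.275976)
  k2 = (-3.320444, 0.753347)
  → (-1.609412, -0.280321)
(x_1(0.1), x_2(0.1)) ≈ (-1.6094, -0.2803)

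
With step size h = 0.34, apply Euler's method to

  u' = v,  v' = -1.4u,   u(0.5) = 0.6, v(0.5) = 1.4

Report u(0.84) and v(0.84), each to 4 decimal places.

Euler on (u,v): u_{n+1} = u_n + h·u', v_{n+1} = v_n + h·v'.
0.500000: (0.600000, 1.400000); f=(1.400000, -0.840000) → (1.076000, 1.114400)
(u(0.84), v(0.84)) ≈ (1.0760, 1.1144)

1.0760, 1.1144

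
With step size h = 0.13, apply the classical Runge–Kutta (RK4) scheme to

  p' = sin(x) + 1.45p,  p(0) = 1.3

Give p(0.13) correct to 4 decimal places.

1.5787

RK4: k1 = f(x_n, p_n); k2 = f(x_n + h/2, p_n + (h/2)·k1); k3 = f(x_n + h/2, p_n + (h/2)·k2); k4 = f(x_n + h, p_n + h·k3); p_{n+1} = p_n + (h/6)·(k1 + 2k2 + 2k3 + k4).
x=0.000000, p=1.300000:
  k1 = f(0.000000, 1.300000) = 1.885000
  k2 = f(0.065000, 1.422525) = 2.127615
  k3 = f(0.065000, 1.438295) = 2.150482
  k4 = f(0.130000, 1.579563) = 2.420000
  p ← 1.300000 + (0.13/6)·(k1 + 2k2 + 2k3 + k4) = 1.578659
p(0.13) ≈ 1.5787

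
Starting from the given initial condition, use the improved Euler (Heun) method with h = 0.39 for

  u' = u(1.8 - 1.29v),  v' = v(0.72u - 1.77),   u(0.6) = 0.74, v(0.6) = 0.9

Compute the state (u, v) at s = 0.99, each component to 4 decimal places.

1.0484, 0.5826

Heun on (u,v): k1 = f(s_n, state_n); k2 = f(s_n + h, state_n + h·k1); state_{n+1} = state_n + (h/2)·(k1 + k2).
0.600000: (0.740000, 0.900000)
  k1 = (0.472860, -1.113480)
  predictor → (0.924415, 0.465743)
  k2 = (1.108551, -0.514376)
  → (1.048375, 0.582568)
(u(0.99), v(0.99)) ≈ (1.0484, 0.5826)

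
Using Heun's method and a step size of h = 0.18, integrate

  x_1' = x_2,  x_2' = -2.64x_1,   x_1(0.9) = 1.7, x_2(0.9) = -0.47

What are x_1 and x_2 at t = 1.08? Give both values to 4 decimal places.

Heun on (x_1,x_2): k1 = f(t_n, state_n); k2 = f(t_n + h, state_n + h·k1); state_{n+1} = state_n + (h/2)·(k1 + k2).
0.900000: (1.700000, -0.470000)
  k1 = (-0.470000, -4.488000)
  predictor → (1.615400, -1.277840)
  k2 = (-1.277840, -4.264656)
  → (1.542694, -1.257739)
(x_1(1.08), x_2(1.08)) ≈ (1.5427, -1.2577)

1.5427, -1.2577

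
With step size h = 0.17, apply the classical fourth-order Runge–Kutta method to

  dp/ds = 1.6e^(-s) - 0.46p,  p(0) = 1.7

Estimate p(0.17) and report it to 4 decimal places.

1.8125

RK4: k1 = f(s_n, p_n); k2 = f(s_n + h/2, p_n + (h/2)·k1); k3 = f(s_n + h/2, p_n + (h/2)·k2); k4 = f(s_n + h, p_n + h·k3); p_{n+1} = p_n + (h/6)·(k1 + 2k2 + 2k3 + k4).
s=0.000000, p=1.700000:
  k1 = f(0.000000, 1.700000) = 0.818000
  k2 = f(0.085000, 1.769530) = 0.655636
  k3 = f(0.085000, 1.755729) = 0.661984
  k4 = f(0.170000, 1.812537) = 0.516097
  p ← 1.700000 + (0.17/6)·(k1 + 2k2 + 2k3 + k4) = 1.812465
p(0.17) ≈ 1.8125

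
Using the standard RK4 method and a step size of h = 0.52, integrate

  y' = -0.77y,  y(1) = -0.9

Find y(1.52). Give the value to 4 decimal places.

RK4: k1 = f(x_n, y_n); k2 = f(x_n + h/2, y_n + (h/2)·k1); k3 = f(x_n + h/2, y_n + (h/2)·k2); k4 = f(x_n + h, y_n + h·k3); y_{n+1} = y_n + (h/6)·(k1 + 2k2 + 2k3 + k4).
x=1.000000, y=-0.900000:
  k1 = f(1.000000, -0.900000) = 0.693000
  k2 = f(1.260000, -0.719820) = 0.554261
  k3 = f(1.260000, -0.755892) = 0.582037
  k4 = f(1.520000, -0.597341) = 0.459952
  y ← -0.900000 + (0.52/6)·(k1 + 2k2 + 2k3 + k4) = -0.603119
y(1.52) ≈ -0.6031

-0.6031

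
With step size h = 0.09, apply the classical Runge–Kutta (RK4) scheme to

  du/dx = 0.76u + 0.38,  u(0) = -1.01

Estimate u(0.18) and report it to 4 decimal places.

-1.0848

RK4: k1 = f(x_n, u_n); k2 = f(x_n + h/2, u_n + (h/2)·k1); k3 = f(x_n + h/2, u_n + (h/2)·k2); k4 = f(x_n + h, u_n + h·k3); u_{n+1} = u_n + (h/6)·(k1 + 2k2 + 2k3 + k4).
x=0.000000, u=-1.010000:
  k1 = f(0.000000, -1.010000) = -0.387600
  k2 = f(0.045000, -1.027442) = -0.400856
  k3 = f(0.045000, -1.028039) = -0.401309
  k4 = f(0.090000, -1.046118) = -0.415050
  u ← -1.010000 + (0.09/6)·(k1 + 2k2 + 2k3 + k4) = -1.046105
x=0.090000, u=-1.046105:
  k1 = f(0.090000, -1.046105) = -0.415040
  k2 = f(0.135000, -1.064781) = -0.429234
  k3 = f(0.135000, -1.065420) = -0.429719
  k4 = f(0.180000, -1.084779) = -0.444432
  u ← -1.046105 + (0.09/6)·(k1 + 2k2 + 2k3 + k4) = -1.084765
u(0.18) ≈ -1.0848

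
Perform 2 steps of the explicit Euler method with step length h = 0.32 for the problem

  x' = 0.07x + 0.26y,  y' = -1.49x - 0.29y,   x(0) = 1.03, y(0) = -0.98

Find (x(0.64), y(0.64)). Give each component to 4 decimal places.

Euler on (x,y): x_{n+1} = x_n + h·x', y_{n+1} = y_n + h·y'.
0.000000: (1.030000, -0.980000); f=(-0.182700, -1.250500) → (0.971536, -1.380160)
0.320000: (0.971536, -1.380160); f=(-0.290834, -1.047342) → (0.878469, -1.715310)
(x(0.64), y(0.64)) ≈ (0.8785, -1.7153)

0.8785, -1.7153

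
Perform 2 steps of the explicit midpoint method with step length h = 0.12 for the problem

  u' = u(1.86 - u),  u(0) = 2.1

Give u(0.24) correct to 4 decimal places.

2.0079

Midpoint: k1 = f(t_n, u_n); k2 = f(t_n + h/2, u_n + (h/2)·k1); u_{n+1} = u_n + h·k2.
t=0.000000, u=2.100000:
  k1 = f(0.000000, 2.100000) = -0.504000
  k2 = f(0.060000, 2.069760) = -0.434153
  u ← 2.100000 + 0.12·(-0.434153) = 2.047902
t=0.120000, u=2.047902:
  k1 = f(0.120000, 2.047902) = -0.384804
  k2 = f(0.180000, 2.024813) = -0.333716
  u ← 2.047902 + 0.12·(-0.333716) = 2.007856
u(0.24) ≈ 2.0079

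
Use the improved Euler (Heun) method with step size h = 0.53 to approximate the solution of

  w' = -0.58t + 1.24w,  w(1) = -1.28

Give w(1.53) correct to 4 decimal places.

Heun: k1 = f(t_n, w_n); k2 = f(t_n + h, w_n + h·k1); w_{n+1} = w_n + (h/2)·(k1 + k2).
t=1.000000, w=-1.280000:
  k1 = f(1.000000, -1.280000) = -2.167200
  k2 = f(1.530000, -2.428616) = -3.898884
  w ← -1.280000 + (0.53/2)·(-2.167200 + (-3.898884)) = -2.887512
w(1.53) ≈ -2.8875

-2.8875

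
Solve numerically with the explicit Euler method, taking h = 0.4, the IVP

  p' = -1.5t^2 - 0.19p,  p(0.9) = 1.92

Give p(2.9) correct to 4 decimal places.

-7.5364

Euler: p_{n+1} = p_n + h·f(t_n, p_n).
t=0.900000, p=1.920000: f=-1.579800 → p ← 1.920000 + 0.4·(-1.579800) = 1.288080
t=1.300000, p=1.288080: f=-2.779735 → p ← 1.288080 + 0.4·(-2.779735) = 0.176186
t=1.700000, p=0.176186: f=-4.368475 → p ← 0.176186 + 0.4·(-4.368475) = -1.571204
t=2.100000, p=-1.571204: f=-6.316471 → p ← -1.571204 + 0.4·(-6.316471) = -4.097793
t=2.500000, p=-4.097793: f=-8.596419 → p ← -4.097793 + 0.4·(-8.596419) = -7.536360
p(2.9) ≈ -7.5364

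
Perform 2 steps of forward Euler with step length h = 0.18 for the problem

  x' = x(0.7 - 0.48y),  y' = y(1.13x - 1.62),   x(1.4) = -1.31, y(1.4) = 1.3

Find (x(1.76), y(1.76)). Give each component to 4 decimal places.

Euler on (x,y): x_{n+1} = x_n + h·x', y_{n+1} = y_n + h·y'.
1.400000: (-1.310000, 1.300000); f=(-0.099560, -4.030390) → (-1.327921, 0.574530)
1.580000: (-1.327921, 0.574530); f=(-0.563338, -1.792849) → (-1.429322, 0.251817)
(x(1.76), y(1.76)) ≈ (-1.4293, 0.2518)

-1.4293, 0.2518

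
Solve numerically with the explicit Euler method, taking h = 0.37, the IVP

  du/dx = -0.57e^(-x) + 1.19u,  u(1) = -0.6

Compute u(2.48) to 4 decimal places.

-3.0039

Euler: u_{n+1} = u_n + h·f(x_n, u_n).
x=1.000000, u=-0.600000: f=-0.923691 → u ← -0.600000 + 0.37·(-0.923691) = -0.941766
x=1.370000, u=-0.941766: f=-1.265542 → u ← -0.941766 + 0.37·(-1.265542) = -1.410016
x=1.740000, u=-1.410016: f=-1.777966 → u ← -1.410016 + 0.37·(-1.777966) = -2.067864
x=2.110000, u=-2.067864: f=-2.529864 → u ← -2.067864 + 0.37·(-2.529864) = -3.003913
u(2.48) ≈ -3.0039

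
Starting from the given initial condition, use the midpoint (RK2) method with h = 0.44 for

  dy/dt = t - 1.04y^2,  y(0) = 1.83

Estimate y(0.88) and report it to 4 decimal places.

Midpoint: k1 = f(t_n, y_n); k2 = f(t_n + h/2, y_n + (h/2)·k1); y_{n+1} = y_n + h·k2.
t=0.000000, y=1.830000:
  k1 = f(0.000000, 1.830000) = -3.482856
  k2 = f(0.220000, 1.063772) = -0.956875
  y ← 1.830000 + 0.44·(-0.956875) = 1.408975
t=0.440000, y=1.408975:
  k1 = f(0.440000, 1.408975) = -1.624619
  k2 = f(0.660000, 1.051559) = -0.490007
  y ← 1.408975 + 0.44·(-0.490007) = 1.193372
y(0.88) ≈ 1.1934

1.1934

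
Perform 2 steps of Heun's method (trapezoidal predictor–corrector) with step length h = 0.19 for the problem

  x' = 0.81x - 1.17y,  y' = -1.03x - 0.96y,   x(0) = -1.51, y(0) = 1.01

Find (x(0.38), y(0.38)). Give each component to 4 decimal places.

Heun on (x,y): k1 = f(t_n, state_n); k2 = f(t_n + h, state_n + h·k1); state_{n+1} = state_n + (h/2)·(k1 + k2).
0.000000: (-1.510000, 1.010000)
  k1 = (-2.404800, 0.585700)
  predictor → (-1.966912, 1.121283)
  k2 = (-2.905100, 0.949488)
  → (-2.014440, 1.155843)
0.190000: (-2.014440, 1.155843)
  k1 = (-2.984033, 0.965265)
  predictor → (-2.581407, 1.339243)
  k2 = (-3.657854, 1.373176)
  → (-2.645420, 1.377995)
(x(0.38), y(0.38)) ≈ (-2.6454, 1.3780)

-2.6454, 1.3780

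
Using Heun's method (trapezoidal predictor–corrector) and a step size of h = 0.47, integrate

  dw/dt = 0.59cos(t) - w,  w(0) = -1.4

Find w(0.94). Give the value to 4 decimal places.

Heun: k1 = f(t_n, w_n); k2 = f(t_n + h, w_n + h·k1); w_{n+1} = w_n + (h/2)·(k1 + k2).
t=0.000000, w=-1.400000:
  k1 = f(0.000000, -1.400000) = 1.990000
  k2 = f(0.470000, -0.464700) = 0.990725
  w ← -1.400000 + (0.47/2)·(1.990000 + 0.990725) = -0.699530
t=0.470000, w=-0.699530:
  k1 = f(0.470000, -0.699530) = 1.225555
  k2 = f(0.940000, -0.123519) = 0.471494
  w ← -0.699530 + (0.47/2)·(1.225555 + 0.471494) = -0.300723
w(0.94) ≈ -0.3007

-0.3007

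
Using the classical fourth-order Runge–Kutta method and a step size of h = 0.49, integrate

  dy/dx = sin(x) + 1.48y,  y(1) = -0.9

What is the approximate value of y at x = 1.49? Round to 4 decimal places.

RK4: k1 = f(x_n, y_n); k2 = f(x_n + h/2, y_n + (h/2)·k1); k3 = f(x_n + h/2, y_n + (h/2)·k2); k4 = f(x_n + h, y_n + h·k3); y_{n+1} = y_n + (h/6)·(k1 + 2k2 + 2k3 + k4).
x=1.000000, y=-0.900000:
  k1 = f(1.000000, -0.900000) = -0.490529
  k2 = f(1.245000, -1.020180) = -0.562470
  k3 = f(1.245000, -1.037805) = -0.588555
  k4 = f(1.490000, -1.188392) = -0.762083
  y ← -0.900000 + (0.49/6)·(k1 + 2k2 + 2k3 + k4) = -1.190297
y(1.49) ≈ -1.1903

-1.1903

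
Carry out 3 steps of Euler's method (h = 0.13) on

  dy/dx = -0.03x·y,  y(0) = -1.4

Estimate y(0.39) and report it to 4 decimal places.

-1.3979

Euler: y_{n+1} = y_n + h·f(x_n, y_n).
x=0.000000, y=-1.400000: f=0.000000 → y ← -1.400000 + 0.13·0.000000 = -1.400000
x=0.130000, y=-1.400000: f=0.005460 → y ← -1.400000 + 0.13·0.005460 = -1.399290
x=0.260000, y=-1.399290: f=0.010914 → y ← -1.399290 + 0.13·0.010914 = -1.397871
y(0.39) ≈ -1.3979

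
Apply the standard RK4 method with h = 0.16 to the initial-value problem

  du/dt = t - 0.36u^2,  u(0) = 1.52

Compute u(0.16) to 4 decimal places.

RK4: k1 = f(t_n, u_n); k2 = f(t_n + h/2, u_n + (h/2)·k1); k3 = f(t_n + h/2, u_n + (h/2)·k2); k4 = f(t_n + h, u_n + h·k3); u_{n+1} = u_n + (h/6)·(k1 + 2k2 + 2k3 + k4).
t=0.000000, u=1.520000:
  k1 = f(0.000000, 1.520000) = -0.831744
  k2 = f(0.080000, 1.453460) = -0.680517
  k3 = f(0.080000, 1.465559) = -0.693230
  k4 = f(0.160000, 1.409083) = -0.554786
  u ← 1.520000 + (0.16/6)·(k1 + 2k2 + 2k3 + k4) = 1.409759
u(0.16) ≈ 1.4098

1.4098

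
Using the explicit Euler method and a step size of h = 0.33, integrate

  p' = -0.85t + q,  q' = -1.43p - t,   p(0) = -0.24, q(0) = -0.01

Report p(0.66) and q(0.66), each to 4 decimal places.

Euler on (p,q): p_{n+1} = p_n + h·p', q_{n+1} = q_n + h·q'.
0.000000: (-0.240000, -0.010000); f=(-0.010000, 0.343200) → (-0.243300, 0.103256)
0.330000: (-0.243300, 0.103256); f=(-0.177244, 0.017919) → (-0.301791, 0.109169)
(p(0.66), q(0.66)) ≈ (-0.3018, 0.1092)

-0.3018, 0.1092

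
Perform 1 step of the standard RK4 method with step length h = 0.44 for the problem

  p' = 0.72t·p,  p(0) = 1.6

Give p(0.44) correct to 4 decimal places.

RK4: k1 = f(t_n, p_n); k2 = f(t_n + h/2, p_n + (h/2)·k1); k3 = f(t_n + h/2, p_n + (h/2)·k2); k4 = f(t_n + h, p_n + h·k3); p_{n+1} = p_n + (h/6)·(k1 + 2k2 + 2k3 + k4).
t=0.000000, p=1.600000:
  k1 = f(0.000000, 1.600000) = 0.000000
  k2 = f(0.220000, 1.600000) = 0.253440
  k3 = f(0.220000, 1.655757) = 0.262272
  k4 = f(0.440000, 1.715400) = 0.543439
  p ← 1.600000 + (0.44/6)·(k1 + 2k2 + 2k3 + k4) = 1.715490
p(0.44) ≈ 1.7155

1.7155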